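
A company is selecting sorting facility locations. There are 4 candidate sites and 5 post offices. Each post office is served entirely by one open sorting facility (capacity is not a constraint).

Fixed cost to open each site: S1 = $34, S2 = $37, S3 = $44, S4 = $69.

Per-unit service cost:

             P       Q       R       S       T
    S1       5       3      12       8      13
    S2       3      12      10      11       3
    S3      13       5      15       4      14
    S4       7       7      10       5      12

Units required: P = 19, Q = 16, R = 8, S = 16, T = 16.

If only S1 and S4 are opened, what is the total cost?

Each post office is assigned to its cheapest site among the open ones.
{S1, S4}: P→S1 5·19=95, Q→S1 3·16=48, R→S4 10·8=80, S→S4 5·16=80, T→S4 12·16=192. Service 495; fixed 103; total 598.

Total cost: 598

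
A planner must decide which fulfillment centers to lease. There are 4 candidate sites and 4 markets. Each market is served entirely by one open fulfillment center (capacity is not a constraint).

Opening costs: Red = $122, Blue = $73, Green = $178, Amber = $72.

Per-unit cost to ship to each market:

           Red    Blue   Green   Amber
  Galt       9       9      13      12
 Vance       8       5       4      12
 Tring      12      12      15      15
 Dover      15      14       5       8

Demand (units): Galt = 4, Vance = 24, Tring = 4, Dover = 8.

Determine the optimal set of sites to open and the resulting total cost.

Open Blue only; minimum total cost 389.

For any fixed open set, each market goes to its cheapest open site; total = fixed + service.
{Blue}: Galt→Blue 9·4=36, Vance→Blue 5·24=120, Tring→Blue 12·4=48, Dover→Blue 14·8=112. Service 316; fixed 73; total 389.
{Blue, Amber}: service 268 + fixed 145 = 413
{Green}: service 248 + fixed 178 = 426
{Red, Blue, Green, Amber}: service 220 + fixed 445 = 665
No other subset beats 389.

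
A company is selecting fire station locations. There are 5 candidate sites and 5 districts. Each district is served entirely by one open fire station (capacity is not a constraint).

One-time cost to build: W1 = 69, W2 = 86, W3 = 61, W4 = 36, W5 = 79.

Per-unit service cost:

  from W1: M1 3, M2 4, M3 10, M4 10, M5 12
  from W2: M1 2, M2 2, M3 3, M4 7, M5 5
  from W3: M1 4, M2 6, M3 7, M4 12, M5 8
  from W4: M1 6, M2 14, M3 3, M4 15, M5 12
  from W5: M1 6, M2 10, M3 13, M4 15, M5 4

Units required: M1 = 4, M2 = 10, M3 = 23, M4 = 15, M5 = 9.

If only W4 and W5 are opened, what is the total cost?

Total cost: 569

Each district is assigned to its cheapest site among the open ones.
{W4, W5}: M1→W4 6·4=24, M2→W5 10·10=100, M3→W4 3·23=69, M4→W4 15·15=225, M5→W5 4·9=36. Service 454; fixed 115; total 569.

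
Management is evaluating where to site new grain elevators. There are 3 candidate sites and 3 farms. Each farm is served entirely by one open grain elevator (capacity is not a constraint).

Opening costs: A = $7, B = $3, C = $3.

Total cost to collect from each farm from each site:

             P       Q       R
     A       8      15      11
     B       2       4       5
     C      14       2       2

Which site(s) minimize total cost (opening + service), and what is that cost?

Open B and C; minimum total cost 12.

For any fixed open set, each farm goes to its cheapest open site; total = fixed + service.
{B, C}: P→B 2, Q→C 2, R→C 2. Service 6; fixed 6; total 12.
{B}: P→B 2, Q→B 4, R→B 5. Service 11; fixed 3; total 14.
{A, B, C}: P→B 2, Q→C 2, R→C 2. Service 6; fixed 13; total 19.
(All 7 nonempty subsets were checked; B and C is lowest.)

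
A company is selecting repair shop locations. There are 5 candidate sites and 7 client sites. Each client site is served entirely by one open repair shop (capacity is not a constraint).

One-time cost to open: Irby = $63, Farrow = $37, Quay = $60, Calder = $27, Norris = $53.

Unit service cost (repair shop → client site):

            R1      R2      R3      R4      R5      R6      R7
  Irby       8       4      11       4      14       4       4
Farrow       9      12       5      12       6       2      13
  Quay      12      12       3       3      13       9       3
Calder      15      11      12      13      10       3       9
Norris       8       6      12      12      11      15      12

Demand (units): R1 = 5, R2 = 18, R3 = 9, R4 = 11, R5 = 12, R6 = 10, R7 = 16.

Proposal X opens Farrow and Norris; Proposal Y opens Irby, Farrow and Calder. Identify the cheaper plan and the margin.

Proposal Y is cheaper by 215.

Proposal X: {Farrow, Norris}: R1→Norris 8·5=40, R2→Norris 6·18=108, R3→Farrow 5·9=45, R4→Farrow 12·11=132, R5→Farrow 6·12=72, R6→Farrow 2·10=20, R7→Norris 12·16=192. Service 609; fixed 90; total 699.
Proposal Y: {Irby, Farrow, Calder}: R1→Irby 8·5=40, R2→Irby 4·18=72, R3→Farrow 5·9=45, R4→Irby 4·11=44, R5→Farrow 6·12=72, R6→Farrow 2·10=20, R7→Irby 4·16=64. Service 357; fixed 127; total 484.
Difference: |699 − 484| = 215.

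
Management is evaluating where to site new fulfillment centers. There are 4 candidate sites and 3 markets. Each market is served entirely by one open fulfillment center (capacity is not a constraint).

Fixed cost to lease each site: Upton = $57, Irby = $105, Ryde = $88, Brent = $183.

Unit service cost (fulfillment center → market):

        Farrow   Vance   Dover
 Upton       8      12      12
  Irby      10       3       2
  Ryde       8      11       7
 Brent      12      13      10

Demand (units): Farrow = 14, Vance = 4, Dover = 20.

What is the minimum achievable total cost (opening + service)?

For any fixed open set, each market goes to its cheapest open site; total = fixed + service.
{Irby}: Farrow→Irby 10·14=140, Vance→Irby 3·4=12, Dover→Irby 2·20=40. Service 192; fixed 105; total 297.
{Upton, Irby}: service 164 + fixed 162 = 326
{Irby, Ryde}: service 164 + fixed 193 = 357
{Upton, Irby, Ryde, Brent}: service 164 + fixed 433 = 597
(All 15 nonempty subsets were checked; Irby only is lowest.)

Minimum total cost: 297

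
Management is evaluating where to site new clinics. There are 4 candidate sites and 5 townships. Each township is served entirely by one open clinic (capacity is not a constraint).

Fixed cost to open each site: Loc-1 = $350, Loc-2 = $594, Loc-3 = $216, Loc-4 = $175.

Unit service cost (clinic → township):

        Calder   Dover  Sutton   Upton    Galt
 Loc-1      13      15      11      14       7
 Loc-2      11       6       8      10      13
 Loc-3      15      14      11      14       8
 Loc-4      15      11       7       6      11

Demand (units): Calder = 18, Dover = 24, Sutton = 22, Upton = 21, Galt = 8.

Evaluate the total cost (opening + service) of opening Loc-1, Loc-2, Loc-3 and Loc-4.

Total cost: 2013

Each township is assigned to its cheapest site among the open ones.
{Loc-1, Loc-2, Loc-3, Loc-4}: Calder→Loc-2 11·18=198, Dover→Loc-2 6·24=144, Sutton→Loc-4 7·22=154, Upton→Loc-4 6·21=126, Galt→Loc-1 7·8=56. Service 678; fixed 1335; total 2013.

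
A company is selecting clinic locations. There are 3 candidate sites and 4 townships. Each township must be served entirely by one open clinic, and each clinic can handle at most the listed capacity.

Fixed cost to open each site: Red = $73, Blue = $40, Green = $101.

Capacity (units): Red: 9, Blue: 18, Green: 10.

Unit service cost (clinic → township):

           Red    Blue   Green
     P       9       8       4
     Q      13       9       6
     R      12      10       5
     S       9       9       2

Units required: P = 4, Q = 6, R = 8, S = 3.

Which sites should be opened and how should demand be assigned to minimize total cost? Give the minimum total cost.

Open {Blue, Green}: P→Blue 8·4=32, Q→Blue 9·6=54, R→Green 5·8=40, S→Blue 9·3=27.
Loads: Blue carries 13/18, Green carries 8/10. Service 153; fixed 141; total 294.
Next best feasible plan costs 295.

Minimum total cost: 294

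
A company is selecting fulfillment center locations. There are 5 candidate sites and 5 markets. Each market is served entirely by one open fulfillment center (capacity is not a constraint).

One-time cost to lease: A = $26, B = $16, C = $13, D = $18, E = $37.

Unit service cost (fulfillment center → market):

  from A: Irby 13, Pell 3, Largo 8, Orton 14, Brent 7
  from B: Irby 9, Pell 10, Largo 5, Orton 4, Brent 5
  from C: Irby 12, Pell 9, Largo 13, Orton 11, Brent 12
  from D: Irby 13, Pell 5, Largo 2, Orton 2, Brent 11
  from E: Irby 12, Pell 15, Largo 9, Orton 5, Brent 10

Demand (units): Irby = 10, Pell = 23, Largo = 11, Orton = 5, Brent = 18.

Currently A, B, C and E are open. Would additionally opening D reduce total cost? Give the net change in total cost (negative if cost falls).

Current service cost with {A, B, C, E}: 324.
Adding D: each market re-picks its cheapest; new service cost 281, saving 43.
Extra fixed cost: 18. Net change = 18 − 43 = -25.
(Totals: 416 → 391.)

Yes — net change −25 (cost falls by 25).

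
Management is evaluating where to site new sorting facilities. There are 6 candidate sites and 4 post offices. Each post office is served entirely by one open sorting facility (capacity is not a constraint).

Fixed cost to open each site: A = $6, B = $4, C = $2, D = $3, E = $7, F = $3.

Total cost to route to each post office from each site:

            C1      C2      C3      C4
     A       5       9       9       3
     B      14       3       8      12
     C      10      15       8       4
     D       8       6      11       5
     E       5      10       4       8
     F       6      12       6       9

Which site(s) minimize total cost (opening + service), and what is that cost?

Open B, C and F; minimum total cost 28.

For any fixed open set, each post office goes to its cheapest open site; total = fixed + service.
{B, C, F}: C1→F 6, C2→B 3, C3→F 6, C4→C 4. Service 19; fixed 9; total 28.
{A, B}: C1→A 5, C2→B 3, C3→B 8, C4→A 3. Service 19; fixed 10; total 29.
{B, C, E}: C1→E 5, C2→B 3, C3→E 4, C4→C 4. Service 16; fixed 13; total 29.
{A, B, C, D, E, F}: C1→A 5, C2→B 3, C3→E 4, C4→A 3. Service 15; fixed 25; total 40.
No other subset beats 28.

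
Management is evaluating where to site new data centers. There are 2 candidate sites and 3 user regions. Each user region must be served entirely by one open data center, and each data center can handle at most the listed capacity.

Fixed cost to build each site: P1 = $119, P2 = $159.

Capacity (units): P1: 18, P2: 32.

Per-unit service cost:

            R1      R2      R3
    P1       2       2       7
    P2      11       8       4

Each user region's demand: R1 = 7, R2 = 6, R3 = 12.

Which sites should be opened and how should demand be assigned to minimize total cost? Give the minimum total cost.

Minimum total cost: 332

Open {P2}: R1→P2 11·7=77, R2→P2 8·6=48, R3→P2 4·12=48.
Loads: P2 carries 25/32. Service 173; fixed 159; total 332.
Next best feasible plan costs 352.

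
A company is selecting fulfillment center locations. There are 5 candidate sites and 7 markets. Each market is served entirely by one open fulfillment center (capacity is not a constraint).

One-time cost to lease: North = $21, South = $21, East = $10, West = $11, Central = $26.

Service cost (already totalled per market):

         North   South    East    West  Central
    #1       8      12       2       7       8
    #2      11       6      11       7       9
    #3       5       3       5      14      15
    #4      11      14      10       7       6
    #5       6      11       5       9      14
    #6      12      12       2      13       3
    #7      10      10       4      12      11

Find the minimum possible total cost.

Minimum total cost: 49

For any fixed open set, each market goes to its cheapest open site; total = fixed + service.
{East}: #1→East 2, #2→East 11, #3→East 5, #4→East 10, #5→East 5, #6→East 2, #7→East 4. Service 39; fixed 10; total 49.
{East, West}: #1→East 2, #2→West 7, #3→East 5, #4→West 7, #5→East 5, #6→East 2, #7→East 4. Service 32; fixed 21; total 53.
{South, East}: #1→East 2, #2→South 6, #3→South 3, #4→East 10, #5→East 5, #6→East 2, #7→East 4. Service 32; fixed 31; total 63.
{North, South, East, West, Central}: #1→East 2, #2→South 6, #3→South 3, #4→Central 6, #5→East 5, #6→East 2, #7→East 4. Service 28; fixed 89; total 117.
No other subset beats 49.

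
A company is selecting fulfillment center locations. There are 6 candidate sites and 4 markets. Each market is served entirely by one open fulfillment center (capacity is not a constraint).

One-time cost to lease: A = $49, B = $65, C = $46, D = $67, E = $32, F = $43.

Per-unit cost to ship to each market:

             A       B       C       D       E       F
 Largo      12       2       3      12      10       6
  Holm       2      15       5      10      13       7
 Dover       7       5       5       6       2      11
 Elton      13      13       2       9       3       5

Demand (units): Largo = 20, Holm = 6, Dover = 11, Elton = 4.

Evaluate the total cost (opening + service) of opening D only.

Total cost: 469

Each market is assigned to its cheapest site among the open ones.
{D}: Largo→D 12·20=240, Holm→D 10·6=60, Dover→D 6·11=66, Elton→D 9·4=36. Service 402; fixed 67; total 469.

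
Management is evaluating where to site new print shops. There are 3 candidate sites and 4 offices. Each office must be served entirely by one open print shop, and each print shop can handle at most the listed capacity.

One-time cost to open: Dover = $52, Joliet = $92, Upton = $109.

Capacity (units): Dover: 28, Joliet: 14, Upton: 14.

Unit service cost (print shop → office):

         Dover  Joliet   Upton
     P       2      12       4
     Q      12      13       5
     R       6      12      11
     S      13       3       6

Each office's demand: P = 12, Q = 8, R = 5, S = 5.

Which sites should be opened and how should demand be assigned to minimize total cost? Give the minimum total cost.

Minimum total cost: 285

Open {Dover, Upton}: P→Dover 2·12=24, Q→Upton 5·8=40, R→Dover 6·5=30, S→Upton 6·5=30.
Loads: Dover carries 17/28, Upton carries 13/14. Service 124; fixed 161; total 285.
Next best feasible plan costs 309.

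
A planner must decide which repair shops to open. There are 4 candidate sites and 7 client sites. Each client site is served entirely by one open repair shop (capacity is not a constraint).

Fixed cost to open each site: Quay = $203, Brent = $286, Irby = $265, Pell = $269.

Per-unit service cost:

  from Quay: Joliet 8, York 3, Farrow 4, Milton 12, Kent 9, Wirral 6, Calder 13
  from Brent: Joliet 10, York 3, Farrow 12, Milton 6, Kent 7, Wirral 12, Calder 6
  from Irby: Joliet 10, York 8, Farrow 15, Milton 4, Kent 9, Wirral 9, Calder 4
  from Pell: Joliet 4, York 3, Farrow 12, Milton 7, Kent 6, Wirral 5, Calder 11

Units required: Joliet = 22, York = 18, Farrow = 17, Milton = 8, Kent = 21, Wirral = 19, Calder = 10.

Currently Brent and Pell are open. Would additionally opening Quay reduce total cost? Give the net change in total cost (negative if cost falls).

No — net change +67 (cost rises by 67).

Current service cost with {Brent, Pell}: 675.
Adding Quay: each client site re-picks its cheapest; new service cost 539, saving 136.
Extra fixed cost: 203. Net change = 203 − 136 = 67.
(Totals: 1230 → 1297.)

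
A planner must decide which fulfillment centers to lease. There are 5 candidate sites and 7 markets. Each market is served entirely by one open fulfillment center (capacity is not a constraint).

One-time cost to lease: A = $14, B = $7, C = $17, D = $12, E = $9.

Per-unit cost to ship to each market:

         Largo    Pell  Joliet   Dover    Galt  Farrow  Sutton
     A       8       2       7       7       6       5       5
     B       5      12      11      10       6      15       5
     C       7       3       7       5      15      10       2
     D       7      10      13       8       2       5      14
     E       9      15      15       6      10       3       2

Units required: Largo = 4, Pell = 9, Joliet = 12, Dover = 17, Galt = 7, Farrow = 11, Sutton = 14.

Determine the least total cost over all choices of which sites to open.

For any fixed open set, each market goes to its cheapest open site; total = fixed + service.
{B, C, D, E}: Largo→B 5·4=20, Pell→C 3·9=27, Joliet→C 7·12=84, Dover→C 5·17=85, Galt→D 2·7=14, Farrow→E 3·11=33, Sutton→C 2·14=28. Service 291; fixed 45; total 336.
{C, D, E}: service 299 + fixed 38 = 337
{A, B, C, D, E}: service 282 + fixed 59 = 341
{B}: service 707 + fixed 7 = 714
No other subset beats 336.

Minimum total cost: 336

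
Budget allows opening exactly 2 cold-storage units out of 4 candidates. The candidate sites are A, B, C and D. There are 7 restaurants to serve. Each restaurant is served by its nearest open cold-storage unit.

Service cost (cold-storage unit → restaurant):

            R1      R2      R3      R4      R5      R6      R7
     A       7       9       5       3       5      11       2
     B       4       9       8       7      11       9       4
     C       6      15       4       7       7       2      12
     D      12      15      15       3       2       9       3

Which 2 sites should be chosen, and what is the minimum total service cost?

Choose A and C; total service cost 31.

With exactly 2 open, each restaurant uses its cheapest among the chosen.
{A, C}: R1→C 6, R2→A 9, R3→C 4, R4→A 3, R5→A 5, R6→C 2, R7→A 2. Service cost 31.
{C, D}: service cost 35
{A, B}: service cost 37
Among all 6 size-2 choices, {A, C} is lowest.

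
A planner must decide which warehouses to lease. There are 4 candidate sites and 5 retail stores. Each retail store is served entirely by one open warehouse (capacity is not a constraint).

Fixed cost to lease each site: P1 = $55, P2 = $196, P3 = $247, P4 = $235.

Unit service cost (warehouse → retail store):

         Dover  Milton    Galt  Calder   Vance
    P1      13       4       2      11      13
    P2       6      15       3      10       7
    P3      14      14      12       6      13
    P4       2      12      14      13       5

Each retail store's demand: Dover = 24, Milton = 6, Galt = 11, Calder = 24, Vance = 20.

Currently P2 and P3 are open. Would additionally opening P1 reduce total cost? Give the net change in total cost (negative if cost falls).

Yes — net change −16 (cost falls by 16).

Current service cost with {P2, P3}: 545.
Adding P1: each retail store re-picks its cheapest; new service cost 474, saving 71.
Extra fixed cost: 55. Net change = 55 − 71 = -16.
(Totals: 988 → 972.)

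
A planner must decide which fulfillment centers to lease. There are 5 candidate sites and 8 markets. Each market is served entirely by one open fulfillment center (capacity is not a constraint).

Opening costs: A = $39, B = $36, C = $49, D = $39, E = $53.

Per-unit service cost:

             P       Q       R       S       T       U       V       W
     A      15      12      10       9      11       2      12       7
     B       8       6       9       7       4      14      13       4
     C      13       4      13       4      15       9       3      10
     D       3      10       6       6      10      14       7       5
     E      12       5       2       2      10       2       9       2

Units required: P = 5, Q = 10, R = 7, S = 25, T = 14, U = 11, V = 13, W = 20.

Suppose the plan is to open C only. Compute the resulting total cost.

Total cost: 893

Each market is assigned to its cheapest site among the open ones.
{C}: P→C 13·5=65, Q→C 4·10=40, R→C 13·7=91, S→C 4·25=100, T→C 15·14=210, U→C 9·11=99, V→C 3·13=39, W→C 10·20=200. Service 844; fixed 49; total 893.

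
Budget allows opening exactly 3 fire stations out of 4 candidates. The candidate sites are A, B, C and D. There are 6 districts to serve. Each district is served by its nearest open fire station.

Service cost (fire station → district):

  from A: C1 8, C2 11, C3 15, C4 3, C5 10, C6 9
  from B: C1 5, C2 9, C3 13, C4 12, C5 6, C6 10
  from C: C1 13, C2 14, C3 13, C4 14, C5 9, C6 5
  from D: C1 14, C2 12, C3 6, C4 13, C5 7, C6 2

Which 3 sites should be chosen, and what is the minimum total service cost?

With exactly 3 open, each district uses its cheapest among the chosen.
{A, B, D}: C1→B 5, C2→B 9, C3→D 6, C4→A 3, C5→B 6, C6→D 2. Service cost 31.
{A, C, D}: service cost 37
{B, C, D}: service cost 40
Among all 4 size-3 choices, {A, B, D} is lowest.

Choose A, B and D; total service cost 31.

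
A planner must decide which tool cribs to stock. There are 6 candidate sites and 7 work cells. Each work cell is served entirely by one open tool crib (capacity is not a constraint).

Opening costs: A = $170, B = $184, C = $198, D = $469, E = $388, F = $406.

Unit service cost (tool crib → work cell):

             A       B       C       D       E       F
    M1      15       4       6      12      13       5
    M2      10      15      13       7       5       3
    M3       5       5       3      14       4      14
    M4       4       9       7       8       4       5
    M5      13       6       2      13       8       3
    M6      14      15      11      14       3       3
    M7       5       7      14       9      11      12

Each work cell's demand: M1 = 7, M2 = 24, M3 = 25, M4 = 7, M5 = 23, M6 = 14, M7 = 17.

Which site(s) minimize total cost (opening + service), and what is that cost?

Open A and F; minimum total cost 1032.

For any fixed open set, each work cell goes to its cheapest open site; total = fixed + service.
{A, F}: M1→F 5·7=35, M2→F 3·24=72, M3→A 5·25=125, M4→A 4·7=28, M5→F 3·23=69, M6→F 3·14=42, M7→A 5·17=85. Service 456; fixed 576; total 1032.
{A, C}: service 670 + fixed 368 = 1038
{B, F}: service 490 + fixed 590 = 1080
{A, B, C, D, E, F}: service 376 + fixed 1815 = 2191
No other subset beats 1032.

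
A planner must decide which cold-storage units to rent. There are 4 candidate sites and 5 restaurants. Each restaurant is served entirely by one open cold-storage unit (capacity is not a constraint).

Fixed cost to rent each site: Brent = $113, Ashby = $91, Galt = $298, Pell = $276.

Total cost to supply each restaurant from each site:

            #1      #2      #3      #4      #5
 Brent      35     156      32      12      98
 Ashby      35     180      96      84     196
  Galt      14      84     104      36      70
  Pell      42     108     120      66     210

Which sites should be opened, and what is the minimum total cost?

Open Brent only; minimum total cost 446.

For any fixed open set, each restaurant goes to its cheapest open site; total = fixed + service.
{Brent}: #1→Brent 35, #2→Brent 156, #3→Brent 32, #4→Brent 12, #5→Brent 98. Service 333; fixed 113; total 446.
{Brent, Ashby}: service 333 + fixed 204 = 537
{Galt}: service 308 + fixed 298 = 606
{Brent, Ashby, Galt, Pell}: #1→Galt 14, #2→Galt 84, #3→Brent 32, #4→Brent 12, #5→Galt 70. Service 212; fixed 778; total 990.
No other subset beats 446.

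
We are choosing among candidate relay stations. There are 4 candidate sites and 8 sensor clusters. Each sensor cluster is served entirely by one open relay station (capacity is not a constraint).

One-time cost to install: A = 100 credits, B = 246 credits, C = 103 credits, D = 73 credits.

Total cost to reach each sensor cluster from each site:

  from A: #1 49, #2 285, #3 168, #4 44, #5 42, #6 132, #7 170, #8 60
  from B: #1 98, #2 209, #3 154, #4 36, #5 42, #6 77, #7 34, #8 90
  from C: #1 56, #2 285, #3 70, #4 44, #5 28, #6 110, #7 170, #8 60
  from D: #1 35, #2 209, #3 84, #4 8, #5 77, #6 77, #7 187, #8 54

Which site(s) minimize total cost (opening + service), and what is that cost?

Open D only; minimum total cost 804.

For any fixed open set, each sensor cluster goes to its cheapest open site; total = fixed + service.
{D}: #1→D 35, #2→D 209, #3→D 84, #4→D 8, #5→D 77, #6→D 77, #7→D 187, #8→D 54. Service 731; fixed 73; total 804.
{C, D}: #1→D 35, #2→D 209, #3→C 70, #4→D 8, #5→C 28, #6→D 77, #7→C 170, #8→D 54. Service 651; fixed 176; total 827.
{A, D}: #1→D 35, #2→D 209, #3→D 84, #4→D 8, #5→A 42, #6→D 77, #7→A 170, #8→D 54. Service 679; fixed 173; total 852.
{A, B, C, D}: #1→D 35, #2→B 209, #3→C 70, #4→D 8, #5→C 28, #6→B 77, #7→B 34, #8→D 54. Service 515; fixed 522; total 1037.
(All 15 nonempty subsets were checked; D only is lowest.)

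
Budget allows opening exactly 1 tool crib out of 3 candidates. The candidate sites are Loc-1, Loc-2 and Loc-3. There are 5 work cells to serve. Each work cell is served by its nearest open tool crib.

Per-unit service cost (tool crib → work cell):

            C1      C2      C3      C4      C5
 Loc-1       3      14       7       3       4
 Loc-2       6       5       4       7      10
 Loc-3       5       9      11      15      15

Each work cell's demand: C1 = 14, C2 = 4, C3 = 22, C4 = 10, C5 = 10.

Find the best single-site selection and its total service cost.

Choose Loc-1 only; total service cost 322.

With exactly 1 open, each work cell uses its cheapest among the chosen.
{Loc-1}: C1→Loc-1 3·14=42, C2→Loc-1 14·4=56, C3→Loc-1 7·22=154, C4→Loc-1 3·10=30, C5→Loc-1 4·10=40. Service cost 322.
{Loc-2}: service cost 362
{Loc-3}: service cost 648
Among all 3 size-1 choices, {Loc-1} is lowest.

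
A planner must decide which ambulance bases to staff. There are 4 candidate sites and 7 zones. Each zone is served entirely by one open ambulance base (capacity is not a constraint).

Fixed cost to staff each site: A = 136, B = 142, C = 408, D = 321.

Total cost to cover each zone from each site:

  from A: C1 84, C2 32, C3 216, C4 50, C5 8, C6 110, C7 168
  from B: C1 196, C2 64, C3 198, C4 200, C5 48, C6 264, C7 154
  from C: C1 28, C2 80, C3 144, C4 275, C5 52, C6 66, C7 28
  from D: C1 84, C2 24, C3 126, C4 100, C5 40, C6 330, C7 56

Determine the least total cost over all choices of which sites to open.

For any fixed open set, each zone goes to its cheapest open site; total = fixed + service.
{A}: C1→A 84, C2→A 32, C3→A 216, C4→A 50, C5→A 8, C6→A 110, C7→A 168. Service 668; fixed 136; total 804.
{A, C}: service 356 + fixed 544 = 900
{A, B}: service 636 + fixed 278 = 914
{A, B, C, D}: C1→C 28, C2→D 24, C3→D 126, C4→A 50, C5→A 8, C6→C 66, C7→C 28. Service 330; fixed 1007; total 1337.
No other subset beats 804.

Minimum total cost: 804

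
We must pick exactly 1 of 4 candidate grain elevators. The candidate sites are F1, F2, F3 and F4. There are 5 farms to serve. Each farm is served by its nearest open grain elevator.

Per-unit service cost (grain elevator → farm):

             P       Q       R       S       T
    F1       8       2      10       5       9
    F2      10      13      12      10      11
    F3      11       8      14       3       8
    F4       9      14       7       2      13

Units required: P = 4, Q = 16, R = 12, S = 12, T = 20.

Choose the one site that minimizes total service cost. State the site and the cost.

With exactly 1 open, each farm uses its cheapest among the chosen.
{F1}: P→F1 8·4=32, Q→F1 2·16=32, R→F1 10·12=120, S→F1 5·12=60, T→F1 9·20=180. Service cost 424.
{F3}: service cost 536
{F4}: service cost 628
Among all 4 size-1 choices, {F1} is lowest.

Choose F1 only; total service cost 424.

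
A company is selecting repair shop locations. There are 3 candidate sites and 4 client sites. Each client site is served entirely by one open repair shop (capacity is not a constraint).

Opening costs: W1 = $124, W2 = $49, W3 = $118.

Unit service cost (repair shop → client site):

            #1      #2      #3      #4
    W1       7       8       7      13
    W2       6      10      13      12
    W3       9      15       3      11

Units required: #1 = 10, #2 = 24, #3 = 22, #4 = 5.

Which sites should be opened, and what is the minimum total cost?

Open W2 and W3; minimum total cost 588.

For any fixed open set, each client site goes to its cheapest open site; total = fixed + service.
{W2, W3}: #1→W2 6·10=60, #2→W2 10·24=240, #3→W3 3·22=66, #4→W3 11·5=55. Service 421; fixed 167; total 588.
{W1}: service 481 + fixed 124 = 605
{W1, W3}: #1→W1 7·10=70, #2→W1 8·24=192, #3→W3 3·22=66, #4→W3 11·5=55. Service 383; fixed 242; total 625.
{W1, W2, W3}: service 373 + fixed 291 = 664
No other subset beats 588.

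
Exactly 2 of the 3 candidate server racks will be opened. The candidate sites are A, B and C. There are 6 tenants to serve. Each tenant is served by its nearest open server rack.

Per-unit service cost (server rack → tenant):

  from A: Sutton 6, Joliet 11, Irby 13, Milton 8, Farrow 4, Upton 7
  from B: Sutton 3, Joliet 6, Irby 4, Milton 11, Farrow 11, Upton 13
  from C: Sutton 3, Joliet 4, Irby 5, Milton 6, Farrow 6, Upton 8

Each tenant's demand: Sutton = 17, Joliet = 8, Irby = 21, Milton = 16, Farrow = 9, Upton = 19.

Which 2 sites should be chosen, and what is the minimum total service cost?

Choose A and C; total service cost 453.

With exactly 2 open, each tenant uses its cheapest among the chosen.
{A, C}: Sutton→C 3·17=51, Joliet→C 4·8=32, Irby→C 5·21=105, Milton→C 6·16=96, Farrow→A 4·9=36, Upton→A 7·19=133. Service cost 453.
{B, C}: service cost 469
{A, B}: service cost 480
Among all 3 size-2 choices, {A, C} is lowest.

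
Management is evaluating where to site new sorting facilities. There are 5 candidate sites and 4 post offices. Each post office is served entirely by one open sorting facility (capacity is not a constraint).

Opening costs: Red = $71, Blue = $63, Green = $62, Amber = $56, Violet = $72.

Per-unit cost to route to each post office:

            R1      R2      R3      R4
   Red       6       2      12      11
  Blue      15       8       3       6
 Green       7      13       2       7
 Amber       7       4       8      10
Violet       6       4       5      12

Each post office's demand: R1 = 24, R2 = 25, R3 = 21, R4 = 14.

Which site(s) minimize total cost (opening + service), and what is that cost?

Open Red and Green; minimum total cost 467.

For any fixed open set, each post office goes to its cheapest open site; total = fixed + service.
{Red, Green}: R1→Red 6·24=144, R2→Red 2·25=50, R3→Green 2·21=42, R4→Green 7·14=98. Service 334; fixed 133; total 467.
{Red, Blue}: service 341 + fixed 134 = 475
{Red, Blue, Green}: R1→Red 6·24=144, R2→Red 2·25=50, R3→Green 2·21=42, R4→Blue 6·14=84. Service 320; fixed 196; total 516.
{Red, Blue, Green, Amber, Violet}: service 320 + fixed 324 = 644
No other subset beats 467.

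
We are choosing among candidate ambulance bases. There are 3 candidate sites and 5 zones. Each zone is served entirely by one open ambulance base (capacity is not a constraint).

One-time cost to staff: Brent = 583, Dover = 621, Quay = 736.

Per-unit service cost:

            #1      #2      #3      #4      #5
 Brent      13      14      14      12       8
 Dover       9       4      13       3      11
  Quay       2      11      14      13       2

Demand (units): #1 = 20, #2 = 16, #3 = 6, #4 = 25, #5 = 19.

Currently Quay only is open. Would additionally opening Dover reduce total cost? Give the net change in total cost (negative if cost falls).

Current service cost with {Quay}: 663.
Adding Dover: each zone re-picks its cheapest; new service cost 295, saving 368.
Extra fixed cost: 621. Net change = 621 − 368 = 253.
(Totals: 1399 → 1652.)

No — net change +253 (cost rises by 253).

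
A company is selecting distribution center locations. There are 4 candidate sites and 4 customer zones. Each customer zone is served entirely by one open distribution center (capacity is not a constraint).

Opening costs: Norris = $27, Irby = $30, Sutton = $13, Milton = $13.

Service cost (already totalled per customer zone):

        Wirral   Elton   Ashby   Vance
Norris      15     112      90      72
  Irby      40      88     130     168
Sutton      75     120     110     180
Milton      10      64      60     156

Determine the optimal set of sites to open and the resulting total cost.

Open Norris and Milton; minimum total cost 246.

For any fixed open set, each customer zone goes to its cheapest open site; total = fixed + service.
{Norris, Milton}: Wirral→Milton 10, Elton→Milton 64, Ashby→Milton 60, Vance→Norris 72. Service 206; fixed 40; total 246.
{Norris, Sutton, Milton}: service 206 + fixed 53 = 259
{Norris, Irby, Milton}: service 206 + fixed 70 = 276
{Norris, Irby, Sutton, Milton}: service 206 + fixed 83 = 289
No other subset beats 246.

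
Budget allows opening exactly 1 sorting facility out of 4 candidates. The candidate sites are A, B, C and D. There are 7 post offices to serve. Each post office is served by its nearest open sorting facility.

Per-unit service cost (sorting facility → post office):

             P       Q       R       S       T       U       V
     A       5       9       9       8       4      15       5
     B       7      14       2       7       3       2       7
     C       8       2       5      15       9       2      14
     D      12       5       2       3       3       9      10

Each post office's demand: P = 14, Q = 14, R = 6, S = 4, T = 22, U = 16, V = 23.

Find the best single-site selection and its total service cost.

With exactly 1 open, each post office uses its cheapest among the chosen.
{B}: P→B 7·14=98, Q→B 14·14=196, R→B 2·6=12, S→B 7·4=28, T→B 3·22=66, U→B 2·16=32, V→B 7·23=161. Service cost 593.
{D}: service cost 702
{A}: service cost 725
Among all 4 size-1 choices, {B} is lowest.

Choose B only; total service cost 593.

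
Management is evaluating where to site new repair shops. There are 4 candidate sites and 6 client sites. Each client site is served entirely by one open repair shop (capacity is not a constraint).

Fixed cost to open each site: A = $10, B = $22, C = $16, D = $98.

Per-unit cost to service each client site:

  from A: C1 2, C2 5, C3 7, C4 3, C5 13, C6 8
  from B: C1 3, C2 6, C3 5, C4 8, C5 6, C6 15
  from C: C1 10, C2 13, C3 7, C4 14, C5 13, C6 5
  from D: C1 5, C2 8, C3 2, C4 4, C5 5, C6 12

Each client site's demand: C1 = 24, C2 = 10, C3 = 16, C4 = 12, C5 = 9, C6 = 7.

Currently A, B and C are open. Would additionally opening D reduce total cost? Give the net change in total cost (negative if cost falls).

Current service cost with {A, B, C}: 303.
Adding D: each client site re-picks its cheapest; new service cost 246, saving 57.
Extra fixed cost: 98. Net change = 98 − 57 = 41.
(Totals: 351 → 392.)

No — net change +41 (cost rises by 41).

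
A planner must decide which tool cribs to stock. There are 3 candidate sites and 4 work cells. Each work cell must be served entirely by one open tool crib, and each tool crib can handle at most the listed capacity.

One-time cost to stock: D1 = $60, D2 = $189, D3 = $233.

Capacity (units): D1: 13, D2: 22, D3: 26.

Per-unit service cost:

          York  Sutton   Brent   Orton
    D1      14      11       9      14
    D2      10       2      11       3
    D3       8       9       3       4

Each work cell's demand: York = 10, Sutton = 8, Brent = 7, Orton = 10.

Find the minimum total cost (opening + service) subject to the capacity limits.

Minimum total cost: 566

Open {D1, D3}: York→D1 14·10=140, Sutton→D3 9·8=72, Brent→D3 3·7=21, Orton→D3 4·10=40.
Loads: D1 carries 10/13, D3 carries 25/26. Service 273; fixed 293; total 566.
Next best feasible plan costs 569.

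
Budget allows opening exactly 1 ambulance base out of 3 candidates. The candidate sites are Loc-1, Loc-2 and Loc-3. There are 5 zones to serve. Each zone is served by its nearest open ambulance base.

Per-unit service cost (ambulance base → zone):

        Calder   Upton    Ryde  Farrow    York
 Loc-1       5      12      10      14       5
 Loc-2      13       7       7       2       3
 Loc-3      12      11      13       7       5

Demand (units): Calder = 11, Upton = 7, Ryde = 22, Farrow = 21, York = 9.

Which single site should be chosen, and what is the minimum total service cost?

With exactly 1 open, each zone uses its cheapest among the chosen.
{Loc-2}: Calder→Loc-2 13·11=143, Upton→Loc-2 7·7=49, Ryde→Loc-2 7·22=154, Farrow→Loc-2 2·21=42, York→Loc-2 3·9=27. Service cost 415.
{Loc-3}: service cost 687
{Loc-1}: service cost 698
Among all 3 size-1 choices, {Loc-2} is lowest.

Choose Loc-2 only; total service cost 415.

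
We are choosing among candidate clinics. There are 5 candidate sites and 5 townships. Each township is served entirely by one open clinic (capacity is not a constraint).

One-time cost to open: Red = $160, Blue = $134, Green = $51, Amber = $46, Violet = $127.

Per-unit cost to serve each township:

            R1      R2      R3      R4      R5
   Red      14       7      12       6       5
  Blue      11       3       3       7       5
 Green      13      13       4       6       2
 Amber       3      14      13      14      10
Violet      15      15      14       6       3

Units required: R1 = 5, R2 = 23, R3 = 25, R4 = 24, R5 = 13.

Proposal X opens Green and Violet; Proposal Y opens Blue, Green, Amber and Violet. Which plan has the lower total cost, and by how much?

Proposal Y is cheaper by 125.

Proposal X: {Green, Violet}: R1→Green 13·5=65, R2→Green 13·23=299, R3→Green 4·25=100, R4→Green 6·24=144, R5→Green 2·13=26. Service 634; fixed 178; total 812.
Proposal Y: {Blue, Green, Amber, Violet}: R1→Amber 3·5=15, R2→Blue 3·23=69, R3→Blue 3·25=75, R4→Green 6·24=144, R5→Green 2·13=26. Service 329; fixed 358; total 687.
Difference: |812 − 687| = 125.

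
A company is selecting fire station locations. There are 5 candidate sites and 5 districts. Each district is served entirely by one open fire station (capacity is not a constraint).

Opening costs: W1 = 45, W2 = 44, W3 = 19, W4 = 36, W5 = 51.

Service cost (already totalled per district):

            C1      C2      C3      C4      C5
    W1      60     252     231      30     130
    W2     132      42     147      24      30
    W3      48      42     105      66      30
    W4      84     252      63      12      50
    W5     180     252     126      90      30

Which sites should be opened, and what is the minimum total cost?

For any fixed open set, each district goes to its cheapest open site; total = fixed + service.
{W3, W4}: C1→W3 48, C2→W3 42, C3→W4 63, C4→W4 12, C5→W3 30. Service 195; fixed 55; total 250.
{W2, W3, W4}: service 195 + fixed 99 = 294
{W1, W3, W4}: service 195 + fixed 100 = 295
{W1, W2, W3, W4, W5}: service 195 + fixed 195 = 390
No other subset beats 250.

Open W3 and W4; minimum total cost 250.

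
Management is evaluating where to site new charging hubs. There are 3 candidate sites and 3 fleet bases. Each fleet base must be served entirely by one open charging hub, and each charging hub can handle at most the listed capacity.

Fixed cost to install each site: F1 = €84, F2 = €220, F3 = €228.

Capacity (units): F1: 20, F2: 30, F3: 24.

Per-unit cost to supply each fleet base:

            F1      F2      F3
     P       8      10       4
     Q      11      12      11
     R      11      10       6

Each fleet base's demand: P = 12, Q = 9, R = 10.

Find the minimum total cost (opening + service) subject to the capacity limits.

Minimum total cost: 519

Open {F1, F3}: P→F3 4·12=48, Q→F1 11·9=99, R→F3 6·10=60.
Loads: F1 carries 9/20, F3 carries 22/24. Service 207; fixed 312; total 519.
Next best feasible plan costs 567.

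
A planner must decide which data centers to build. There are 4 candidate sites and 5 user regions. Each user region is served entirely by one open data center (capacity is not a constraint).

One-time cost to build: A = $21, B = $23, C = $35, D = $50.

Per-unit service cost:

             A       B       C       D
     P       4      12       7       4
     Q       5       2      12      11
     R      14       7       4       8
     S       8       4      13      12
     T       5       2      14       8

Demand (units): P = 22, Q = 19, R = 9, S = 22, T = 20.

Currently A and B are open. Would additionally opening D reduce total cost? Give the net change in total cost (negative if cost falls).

No — net change +50 (cost rises by 50).

Current service cost with {A, B}: 317.
Adding D: each user region re-picks its cheapest; new service cost 317, saving 0.
Extra fixed cost: 50. Net change = 50 − 0 = 50.
(Totals: 361 → 411.)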